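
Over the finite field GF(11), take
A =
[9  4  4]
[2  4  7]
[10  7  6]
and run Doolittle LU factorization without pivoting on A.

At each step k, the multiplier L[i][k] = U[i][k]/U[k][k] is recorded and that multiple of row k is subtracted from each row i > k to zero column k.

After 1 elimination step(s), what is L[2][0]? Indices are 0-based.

Step 1: pivot at (0,0) is 9.
  row1 ← row1 − (10)·row0  ⇒  L[1][0]=10, U row1=(0, 8, 0)
  row2 ← row2 − (6)·row0  ⇒  L[2][0]=6, U row2=(0, 5, 4)

L[2][0] = 6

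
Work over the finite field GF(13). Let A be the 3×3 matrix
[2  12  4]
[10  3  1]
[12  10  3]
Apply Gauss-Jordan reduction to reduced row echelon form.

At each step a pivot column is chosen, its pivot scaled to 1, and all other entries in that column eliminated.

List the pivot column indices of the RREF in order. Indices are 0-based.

pivot columns: 0, 1, 2

step 1: normalize row 0 (÷2) = (1, 6, 2)
  row 1: subtract 10×row0 = (0, 8, 7)
  row 2: subtract 12×row0 = (0, 3, 5)
step 2: normalize row 1 (÷8) = (0, 1, 9)
  row 0: subtract 6×row1 = (1, 0, 0)
  row 2: subtract 3×row1 = (0, 0, 4)
step 3: normalize row 2 (÷4) = (0, 0, 1)
  row 1: subtract 9×row2 = (0, 1, 0)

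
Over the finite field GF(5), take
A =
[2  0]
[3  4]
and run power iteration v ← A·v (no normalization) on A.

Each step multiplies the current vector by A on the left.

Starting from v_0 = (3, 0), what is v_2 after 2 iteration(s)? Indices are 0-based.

v_2 = (2, 4)

v_0 = (3, 0).
v_1 = A·v_0 = (1, 4).
v_2 = A·v_1 = (2, 4).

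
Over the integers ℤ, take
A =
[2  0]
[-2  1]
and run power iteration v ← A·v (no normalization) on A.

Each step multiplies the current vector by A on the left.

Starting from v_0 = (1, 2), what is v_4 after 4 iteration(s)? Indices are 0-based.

v_0 = (1, 2).
v_1 = A·v_0 = (2, 0).
v_2 = A·v_1 = (4, -4).
v_3 = A·v_2 = (8, -12).
v_4 = A·v_3 = (16, -28).

v_4 = (16, -28)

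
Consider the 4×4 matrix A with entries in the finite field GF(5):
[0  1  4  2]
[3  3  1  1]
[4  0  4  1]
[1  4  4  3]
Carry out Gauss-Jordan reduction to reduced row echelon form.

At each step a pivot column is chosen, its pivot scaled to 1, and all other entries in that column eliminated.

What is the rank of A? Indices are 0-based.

[1] R0 <-> R1
[1] R0 /= 3  ⇒  (1, 1, 2, 2)
     R2 -= 4·R0  ⇒  (0, 1, 1, 3)
     R3 -= 1·R0  ⇒  (0, 3, 2, 1)
[2] R1 /= 1  ⇒  (0, 1, 4, 2)
     R0 -= 1·R1  ⇒  (1, 0, 3, 0)
     R2 -= 1·R1  ⇒  (0, 0, 2, 1)
     R3 -= 3·R1  ⇒  (0, 0, 0, 0)
[3] R2 /= 2  ⇒  (0, 0, 1, 3)
     R0 -= 3·R2  ⇒  (1, 0, 0, 1)
     R1 -= 4·R2  ⇒  (0, 1, 0, 0)
column 3 empty below row 3

rank = 3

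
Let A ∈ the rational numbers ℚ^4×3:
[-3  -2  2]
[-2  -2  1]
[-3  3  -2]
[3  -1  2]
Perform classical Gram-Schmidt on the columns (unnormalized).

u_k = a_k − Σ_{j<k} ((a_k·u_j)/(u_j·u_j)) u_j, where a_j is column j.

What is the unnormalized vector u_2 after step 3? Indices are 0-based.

u_2 = (194/277, -105/277, 151/277, 275/277)

Step 1: u_0 = a_0 = (-3, -2, -3, 3).
Step 2: u_1 = a_1 − (-2/31)·u_0 = (-68/31, -66/31, 87/31, -25/31).
Step 3: u_2 = a_2 − (4/31)·u_0 − (-213/277)·u_1 = (194/277, -105/277, 151/277, 275/277).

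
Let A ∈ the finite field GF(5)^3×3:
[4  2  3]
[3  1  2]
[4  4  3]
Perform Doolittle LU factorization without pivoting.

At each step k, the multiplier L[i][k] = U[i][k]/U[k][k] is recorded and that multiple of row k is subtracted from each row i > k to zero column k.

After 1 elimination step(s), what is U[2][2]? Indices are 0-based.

U[2][2] = 0

k=0: U[0][0]=4
  eliminate (1,0): mult=2, new row 1: (0, 2, 1); set L[1][0]=2
  eliminate (2,0): mult=1, new row 2: (0, 2, 0); set L[2][0]=1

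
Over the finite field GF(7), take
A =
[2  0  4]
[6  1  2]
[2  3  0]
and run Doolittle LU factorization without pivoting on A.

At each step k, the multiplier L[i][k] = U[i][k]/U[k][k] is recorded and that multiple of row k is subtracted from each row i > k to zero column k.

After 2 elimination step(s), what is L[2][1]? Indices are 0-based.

L[2][1] = 3

Step 1: pivot at (0,0) is 2.
  row1 ← row1 − (3)·row0  ⇒  L[1][0]=3, U row1=(0, 1, 4)
  row2 ← row2 − (1)·row0  ⇒  L[2][0]=1, U row2=(0, 3, 3)
Step 2: pivot at (1,1) is 1.
  row2 ← row2 − (3)·row1  ⇒  L[2][1]=3, U row2=(0, 0, 5)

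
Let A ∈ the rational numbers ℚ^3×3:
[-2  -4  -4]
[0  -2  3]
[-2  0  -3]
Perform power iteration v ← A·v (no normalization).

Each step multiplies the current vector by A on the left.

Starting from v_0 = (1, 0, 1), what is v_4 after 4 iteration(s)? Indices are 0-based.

v_0 = (1, 0, 1).
v_1 = A·v_0 = (-6, 3, -5).
v_2 = A·v_1 = (20, -21, 27).
v_3 = A·v_2 = (-64, 123, -121).
v_4 = A·v_3 = (120, -609, 491).

v_4 = (120, -609, 491)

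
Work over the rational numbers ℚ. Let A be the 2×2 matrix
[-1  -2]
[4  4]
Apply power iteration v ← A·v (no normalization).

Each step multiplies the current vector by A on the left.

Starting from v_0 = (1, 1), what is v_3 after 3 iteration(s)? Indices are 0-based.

v_3 = (-27, 28)

v_0 = (1, 1).
v_1 = A·v_0 = (-3, 8).
v_2 = A·v_1 = (-13, 20).
v_3 = A·v_2 = (-27, 28).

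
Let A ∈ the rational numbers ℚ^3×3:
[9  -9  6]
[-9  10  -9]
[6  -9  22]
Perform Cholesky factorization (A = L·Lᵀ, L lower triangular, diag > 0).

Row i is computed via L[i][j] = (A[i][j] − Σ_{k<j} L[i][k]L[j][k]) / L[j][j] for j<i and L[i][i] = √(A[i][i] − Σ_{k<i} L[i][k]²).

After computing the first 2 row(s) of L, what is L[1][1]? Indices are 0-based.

L[1][1] = 1

Step 1: L[0][0] = √(9) = 3.
  L[1][0] = (-9) / L[0][0] = -3.
Step 2: L[1][1] = √(1) = 1.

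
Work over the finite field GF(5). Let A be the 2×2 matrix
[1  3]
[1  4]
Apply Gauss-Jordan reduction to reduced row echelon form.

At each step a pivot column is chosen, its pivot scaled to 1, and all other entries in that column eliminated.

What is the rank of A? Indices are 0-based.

rank = 2

step 1: normalize row 0 (÷1) = (1, 3)
  row 1: subtract 1×row0 = (0, 1)
step 2: normalize row 1 (÷1) = (0, 1)
  row 0: subtract 3×row1 = (1, 0)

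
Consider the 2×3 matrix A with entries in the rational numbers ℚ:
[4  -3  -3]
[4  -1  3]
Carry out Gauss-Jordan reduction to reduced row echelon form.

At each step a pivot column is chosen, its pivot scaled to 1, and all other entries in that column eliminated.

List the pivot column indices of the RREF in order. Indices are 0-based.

pivot columns: 0, 1

[1] R0 /= 4  ⇒  (1, -3/4, -3/4)
     R1 -= 4·R0  ⇒  (0, 2, 6)
[2] R1 /= 2  ⇒  (0, 1, 3)
     R0 -= -3/4·R1  ⇒  (1, 0, 3/2)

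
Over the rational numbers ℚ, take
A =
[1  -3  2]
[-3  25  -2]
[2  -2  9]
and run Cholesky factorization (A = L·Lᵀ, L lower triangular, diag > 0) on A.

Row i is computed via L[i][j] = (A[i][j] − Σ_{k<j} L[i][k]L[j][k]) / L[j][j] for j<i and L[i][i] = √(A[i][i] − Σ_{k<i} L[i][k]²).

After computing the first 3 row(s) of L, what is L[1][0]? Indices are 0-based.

Step 1: L[0][0] = √(1) = 1.
  L[1][0] = (-3) / L[0][0] = -3.
Step 2: L[1][1] = √(16) = 4.
  L[2][0] = (2) / L[0][0] = 2.
  L[2][1] = (4) / L[1][1] = 1.
Step 3: L[2][2] = √(4) = 2.

L[1][0] = -3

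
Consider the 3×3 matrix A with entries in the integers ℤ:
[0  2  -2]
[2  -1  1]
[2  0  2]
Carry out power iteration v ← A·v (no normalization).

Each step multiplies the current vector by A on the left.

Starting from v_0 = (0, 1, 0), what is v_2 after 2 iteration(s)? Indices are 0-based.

v_2 = (-2, 5, 4)

v_0 = (0, 1, 0).
v_1 = A·v_0 = (2, -1, 0).
v_2 = A·v_1 = (-2, 5, 4).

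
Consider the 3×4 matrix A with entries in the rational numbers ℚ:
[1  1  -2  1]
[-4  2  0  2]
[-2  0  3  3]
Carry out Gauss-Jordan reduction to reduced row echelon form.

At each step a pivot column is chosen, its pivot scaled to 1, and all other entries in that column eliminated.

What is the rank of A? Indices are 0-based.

rank = 3

step 1: normalize row 0 (÷1) = (1, 1, -2, 1)
  row 1: subtract -4×row0 = (0, 6, -8, 6)
  row 2: subtract -2×row0 = (0, 2, -1, 5)
step 2: normalize row 1 (÷6) = (0, 1, -4/3, 1)
  row 0: subtract 1×row1 = (1, 0, -2/3, 0)
  row 2: subtract 2×row1 = (0, 0, 5/3, 3)
step 3: normalize row 2 (÷5/3) = (0, 0, 1, 9/5)
  row 0: subtract -2/3×row2 = (1, 0, 0, 6/5)
  row 1: subtract -4/3×row2 = (0, 1, 0, 17/5)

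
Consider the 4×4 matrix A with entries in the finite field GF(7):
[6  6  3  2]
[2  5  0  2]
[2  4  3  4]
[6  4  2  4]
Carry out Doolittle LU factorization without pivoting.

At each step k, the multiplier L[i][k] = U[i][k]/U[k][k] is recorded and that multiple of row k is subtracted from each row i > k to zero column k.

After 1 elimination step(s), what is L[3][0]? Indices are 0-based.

L[3][0] = 1

k=0: U[0][0]=6
  eliminate (1,0): mult=5, new row 1: (0, 3, 6, 6); set L[1][0]=5
  eliminate (2,0): mult=5, new row 2: (0, 2, 2, 1); set L[2][0]=5
  eliminate (3,0): mult=1, new row 3: (0, 5, 6, 2); set L[3][0]=1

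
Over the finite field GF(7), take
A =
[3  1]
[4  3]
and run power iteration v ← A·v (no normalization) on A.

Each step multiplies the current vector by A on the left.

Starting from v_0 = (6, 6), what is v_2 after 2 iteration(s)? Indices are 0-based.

v_0 = (6, 6).
v_1 = A·v_0 = (3, 0).
v_2 = A·v_1 = (2, 5).

v_2 = (2, 5)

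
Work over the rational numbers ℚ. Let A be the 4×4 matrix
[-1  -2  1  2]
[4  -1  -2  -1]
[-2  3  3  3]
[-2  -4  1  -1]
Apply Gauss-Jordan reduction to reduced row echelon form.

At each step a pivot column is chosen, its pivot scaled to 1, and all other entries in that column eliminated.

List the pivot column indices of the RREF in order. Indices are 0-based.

pivot(0,0)=-1: scale R0 → (1, 2, -1, -2)
  clear (1,0): R1 −= (4)R0 → (0, -9, 2, 7)
  clear (2,0): R2 −= (-2)R0 → (0, 7, 1, -1)
  clear (3,0): R3 −= (-2)R0 → (0, 0, -1, -5)
pivot(1,1)=-9: scale R1 → (0, 1, -2/9, -7/9)
  clear (0,1): R0 −= (2)R1 → (1, 0, -5/9, -4/9)
  clear (2,1): R2 −= (7)R1 → (0, 0, 23/9, 40/9)
pivot(2,2)=23/9: scale R2 → (0, 0, 1, 40/23)
  clear (0,2): R0 −= (-5/9)R2 → (1, 0, 0, 12/23)
  clear (1,2): R1 −= (-2/9)R2 → (0, 1, 0, -9/23)
  clear (3,2): R3 −= (-1)R2 → (0, 0, 0, -75/23)
pivot(3,3)=-75/23: scale R3 → (0, 0, 0, 1)
  clear (0,3): R0 −= (12/23)R3 → (1, 0, 0, 0)
  clear (1,3): R1 −= (-9/23)R3 → (0, 1, 0, 0)
  clear (2,3): R2 −= (40/23)R3 → (0, 0, 1, 0)

pivot columns: 0, 1, 2, 3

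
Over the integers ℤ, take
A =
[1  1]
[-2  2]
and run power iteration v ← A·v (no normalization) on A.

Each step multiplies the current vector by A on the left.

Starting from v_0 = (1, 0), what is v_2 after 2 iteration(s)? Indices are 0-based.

v_0 = (1, 0).
v_1 = A·v_0 = (1, -2).
v_2 = A·v_1 = (-1, -6).

v_2 = (-1, -6)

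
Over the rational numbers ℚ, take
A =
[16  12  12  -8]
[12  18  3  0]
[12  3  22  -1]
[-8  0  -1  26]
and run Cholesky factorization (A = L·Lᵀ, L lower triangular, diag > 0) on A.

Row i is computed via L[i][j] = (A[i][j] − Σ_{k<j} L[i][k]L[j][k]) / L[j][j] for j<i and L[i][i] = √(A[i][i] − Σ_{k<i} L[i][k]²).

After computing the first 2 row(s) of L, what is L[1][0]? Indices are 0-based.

Step 1: L[0][0] = √(16) = 4.
  L[1][0] = (12) / L[0][0] = 3.
Step 2: L[1][1] = √(9) = 3.

L[1][0] = 3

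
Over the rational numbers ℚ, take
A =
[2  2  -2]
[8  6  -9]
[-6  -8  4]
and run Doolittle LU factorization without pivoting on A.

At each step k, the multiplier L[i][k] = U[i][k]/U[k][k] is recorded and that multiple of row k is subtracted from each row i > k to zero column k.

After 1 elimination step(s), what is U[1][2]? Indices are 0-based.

Step 1: pivot at (0,0) is 2.
  row1 ← row1 − (4)·row0  ⇒  L[1][0]=4, U row1=(0, -2, -1)
  row2 ← row2 − (-3)·row0  ⇒  L[2][0]=-3, U row2=(0, -2, -2)

U[1][2] = -1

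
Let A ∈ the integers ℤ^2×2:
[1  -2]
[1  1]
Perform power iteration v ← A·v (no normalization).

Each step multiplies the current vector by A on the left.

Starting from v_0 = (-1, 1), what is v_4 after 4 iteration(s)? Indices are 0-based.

v_0 = (-1, 1).
v_1 = A·v_0 = (-3, 0).
v_2 = A·v_1 = (-3, -3).
v_3 = A·v_2 = (3, -6).
v_4 = A·v_3 = (15, -3).

v_4 = (15, -3)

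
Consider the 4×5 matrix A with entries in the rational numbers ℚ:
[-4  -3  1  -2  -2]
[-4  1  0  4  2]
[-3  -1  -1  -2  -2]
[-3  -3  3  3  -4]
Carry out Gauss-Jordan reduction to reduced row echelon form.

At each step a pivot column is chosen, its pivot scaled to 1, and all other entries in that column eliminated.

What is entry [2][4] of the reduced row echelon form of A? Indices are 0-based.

M[2][4] = 224/51

step 1: normalize row 0 (÷-4) = (1, 3/4, -1/4, 1/2, 1/2)
  row 1: subtract -4×row0 = (0, 4, -1, 6, 4)
  row 2: subtract -3×row0 = (0, 5/4, -7/4, -1/2, -1/2)
  row 3: subtract -3×row0 = (0, -3/4, 9/4, 9/2, -5/2)
step 2: normalize row 1 (÷4) = (0, 1, -1/4, 3/2, 1)
  row 0: subtract 3/4×row1 = (1, 0, -1/16, -5/8, -1/4)
  row 2: subtract 5/4×row1 = (0, 0, -23/16, -19/8, -7/4)
  row 3: subtract -3/4×row1 = (0, 0, 33/16, 45/8, -7/4)
step 3: normalize row 2 (÷-23/16) = (0, 0, 1, 38/23, 28/23)
  row 0: subtract -1/16×row2 = (1, 0, 0, -12/23, -4/23)
  row 1: subtract -1/4×row2 = (0, 1, 0, 44/23, 30/23)
  row 3: subtract 33/16×row2 = (0, 0, 0, 51/23, -98/23)
step 4: normalize row 3 (÷51/23) = (0, 0, 0, 1, -98/51)
  row 0: subtract -12/23×row3 = (1, 0, 0, 0, -20/17)
  row 1: subtract 44/23×row3 = (0, 1, 0, 0, 254/51)
  row 2: subtract 38/23×row3 = (0, 0, 1, 0, 224/51)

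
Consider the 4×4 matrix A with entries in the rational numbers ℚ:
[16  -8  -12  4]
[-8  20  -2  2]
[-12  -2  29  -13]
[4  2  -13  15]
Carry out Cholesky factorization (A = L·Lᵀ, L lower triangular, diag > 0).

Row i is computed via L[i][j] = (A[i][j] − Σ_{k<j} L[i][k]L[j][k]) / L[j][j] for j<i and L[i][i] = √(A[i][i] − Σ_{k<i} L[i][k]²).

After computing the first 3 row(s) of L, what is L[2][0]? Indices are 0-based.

Step 1: L[0][0] = √(16) = 4.
  L[1][0] = (-8) / L[0][0] = -2.
Step 2: L[1][1] = √(16) = 4.
  L[2][0] = (-12) / L[0][0] = -3.
  L[2][1] = (-8) / L[1][1] = -2.
Step 3: L[2][2] = √(16) = 4.

L[2][0] = -3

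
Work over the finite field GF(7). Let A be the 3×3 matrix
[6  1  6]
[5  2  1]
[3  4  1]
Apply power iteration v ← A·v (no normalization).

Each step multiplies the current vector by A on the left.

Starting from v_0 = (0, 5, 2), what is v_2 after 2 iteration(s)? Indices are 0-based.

v_2 = (1, 5, 2)

v_0 = (0, 5, 2).
v_1 = A·v_0 = (3, 5, 1).
v_2 = A·v_1 = (1, 5, 2).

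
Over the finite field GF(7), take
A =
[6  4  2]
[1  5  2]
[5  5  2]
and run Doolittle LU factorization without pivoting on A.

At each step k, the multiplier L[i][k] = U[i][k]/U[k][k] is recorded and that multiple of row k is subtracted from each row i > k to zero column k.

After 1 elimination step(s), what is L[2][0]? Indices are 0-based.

L[2][0] = 2

Step 1: pivot at (0,0) is 6.
  row1 ← row1 − (6)·row0  ⇒  L[1][0]=6, U row1=(0, 2, 4)
  row2 ← row2 − (2)·row0  ⇒  L[2][0]=2, U row2=(0, 4, 5)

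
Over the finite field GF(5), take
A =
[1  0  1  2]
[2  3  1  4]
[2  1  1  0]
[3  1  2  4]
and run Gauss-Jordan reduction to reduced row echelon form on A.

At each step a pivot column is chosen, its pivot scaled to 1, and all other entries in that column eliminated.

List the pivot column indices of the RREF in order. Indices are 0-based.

pivot columns: 0, 1, 2, 3

pivot(0,0)=1: scale R0 → (1, 0, 1, 2)
  clear (1,0): R1 −= (2)R0 → (0, 3, 4, 0)
  clear (2,0): R2 −= (2)R0 → (0, 1, 4, 1)
  clear (3,0): R3 −= (3)R0 → (0, 1, 4, 3)
pivot(1,1)=3: scale R1 → (0, 1, 3, 0)
  clear (2,1): R2 −= (1)R1 → (0, 0, 1, 1)
  clear (3,1): R3 −= (1)R1 → (0, 0, 1, 3)
pivot(2,2)=1: scale R2 → (0, 0, 1, 1)
  clear (0,2): R0 −= (1)R2 → (1, 0, 0, 1)
  clear (1,2): R1 −= (3)R2 → (0, 1, 0, 2)
  clear (3,2): R3 −= (1)R2 → (0, 0, 0, 2)
pivot(3,3)=2: scale R3 → (0, 0, 0, 1)
  clear (0,3): R0 −= (1)R3 → (1, 0, 0, 0)
  clear (1,3): R1 −= (2)R3 → (0, 1, 0, 0)
  clear (2,3): R2 −= (1)R3 → (0, 0, 1, 0)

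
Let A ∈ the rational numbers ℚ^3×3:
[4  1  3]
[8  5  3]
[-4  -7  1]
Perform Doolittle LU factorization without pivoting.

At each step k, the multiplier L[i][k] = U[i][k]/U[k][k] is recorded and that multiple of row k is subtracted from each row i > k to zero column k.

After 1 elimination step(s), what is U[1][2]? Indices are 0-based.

U[1][2] = -3

[col 0] pivot 4
  R1 -= 2*R0 → (0, 3, -3)  (L[1][0] := 2)
  R2 -= -1*R0 → (0, -6, 4)  (L[2][0] := -1)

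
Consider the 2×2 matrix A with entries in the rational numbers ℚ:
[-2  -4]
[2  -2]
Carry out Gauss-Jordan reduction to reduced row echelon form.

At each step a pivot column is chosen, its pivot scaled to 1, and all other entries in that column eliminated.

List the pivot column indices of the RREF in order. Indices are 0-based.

pivot columns: 0, 1

step 1: normalize row 0 (÷-2) = (1, 2)
  row 1: subtract 2×row0 = (0, -6)
step 2: normalize row 1 (÷-6) = (0, 1)
  row 0: subtract 2×row1 = (1, 0)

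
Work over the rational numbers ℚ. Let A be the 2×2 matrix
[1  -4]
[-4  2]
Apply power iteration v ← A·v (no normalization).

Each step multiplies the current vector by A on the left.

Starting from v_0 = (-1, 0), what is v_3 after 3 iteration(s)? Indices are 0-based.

v_3 = (-65, 92)

v_0 = (-1, 0).
v_1 = A·v_0 = (-1, 4).
v_2 = A·v_1 = (-17, 12).
v_3 = A·v_2 = (-65, 92).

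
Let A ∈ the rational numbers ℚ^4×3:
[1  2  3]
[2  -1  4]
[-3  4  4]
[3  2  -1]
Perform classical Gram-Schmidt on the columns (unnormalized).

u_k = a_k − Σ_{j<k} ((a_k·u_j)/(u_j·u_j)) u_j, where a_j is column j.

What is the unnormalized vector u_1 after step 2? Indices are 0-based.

u_1 = (52/23, -11/23, 74/23, 64/23)

Step 1: u_0 = a_0 = (1, 2, -3, 3).
Step 2: u_1 = a_1 − (-6/23)·u_0 = (52/23, -11/23, 74/23, 64/23).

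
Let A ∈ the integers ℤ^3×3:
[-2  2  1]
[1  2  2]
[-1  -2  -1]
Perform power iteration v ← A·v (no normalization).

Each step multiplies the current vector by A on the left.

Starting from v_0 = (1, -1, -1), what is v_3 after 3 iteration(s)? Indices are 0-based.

v_0 = (1, -1, -1).
v_1 = A·v_0 = (-5, -3, 2).
v_2 = A·v_1 = (6, -7, 9).
v_3 = A·v_2 = (-17, 10, -1).

v_3 = (-17, 10, -1)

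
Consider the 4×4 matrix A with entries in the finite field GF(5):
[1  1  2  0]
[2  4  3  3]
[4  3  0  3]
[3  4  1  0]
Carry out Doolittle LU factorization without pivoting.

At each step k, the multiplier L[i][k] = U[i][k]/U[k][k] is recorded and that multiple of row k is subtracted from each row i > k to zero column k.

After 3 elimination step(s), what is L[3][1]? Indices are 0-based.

[col 0] pivot 1
  R1 -= 2*R0 → (0, 2, 4, 3)  (L[1][0] := 2)
  R2 -= 4*R0 → (0, 4, 2, 3)  (L[2][0] := 4)
  R3 -= 3*R0 → (0, 1, 0, 0)  (L[3][0] := 3)
[col 1] pivot 2
  R2 -= 2*R1 → (0, 0, 4, 2)  (L[2][1] := 2)
  R3 -= 3*R1 → (0, 0, 3, 1)  (L[3][1] := 3)
[col 2] pivot 4
  R3 -= 2*R2 → (0, 0, 0, 2)  (L[3][2] := 2)

L[3][1] = 3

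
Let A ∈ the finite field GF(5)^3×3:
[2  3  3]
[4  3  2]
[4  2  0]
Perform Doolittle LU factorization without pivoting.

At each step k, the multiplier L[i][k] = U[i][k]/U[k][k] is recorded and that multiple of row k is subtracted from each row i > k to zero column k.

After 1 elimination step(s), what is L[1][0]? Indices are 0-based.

L[1][0] = 2

k=0: U[0][0]=2
  eliminate (1,0): mult=2, new row 1: (0, 2, 1); set L[1][0]=2
  eliminate (2,0): mult=2, new row 2: (0, 1, 4); set L[2][0]=2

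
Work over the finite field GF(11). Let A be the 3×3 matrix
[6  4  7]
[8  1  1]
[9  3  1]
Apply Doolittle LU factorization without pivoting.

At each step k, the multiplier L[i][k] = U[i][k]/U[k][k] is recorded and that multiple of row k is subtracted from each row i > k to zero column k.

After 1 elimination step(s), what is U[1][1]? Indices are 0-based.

U[1][1] = 3

Step 1: pivot at (0,0) is 6.
  row1 ← row1 − (5)·row0  ⇒  L[1][0]=5, U row1=(0, 3, 10)
  row2 ← row2 − (7)·row0  ⇒  L[2][0]=7, U row2=(0, 8, 7)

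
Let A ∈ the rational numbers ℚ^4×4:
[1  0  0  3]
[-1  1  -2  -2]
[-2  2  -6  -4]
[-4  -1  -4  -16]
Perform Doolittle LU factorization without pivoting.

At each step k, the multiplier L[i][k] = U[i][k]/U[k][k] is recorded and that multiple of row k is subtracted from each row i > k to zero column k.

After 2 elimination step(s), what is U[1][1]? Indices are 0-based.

k=0: U[0][0]=1
  eliminate (1,0): mult=-1, new row 1: (0, 1, -2, 1); set L[1][0]=-1
  eliminate (2,0): mult=-2, new row 2: (0, 2, -6, 2); set L[2][0]=-2
  eliminate (3,0): mult=-4, new row 3: (0, -1, -4, -4); set L[3][0]=-4
k=1: U[1][1]=1
  eliminate (2,1): mult=2, new row 2: (0, 0, -2, 0); set L[2][1]=2
  eliminate (3,1): mult=-1, new row 3: (0, 0, -6, -3); set L[3][1]=-1

U[1][1] = 1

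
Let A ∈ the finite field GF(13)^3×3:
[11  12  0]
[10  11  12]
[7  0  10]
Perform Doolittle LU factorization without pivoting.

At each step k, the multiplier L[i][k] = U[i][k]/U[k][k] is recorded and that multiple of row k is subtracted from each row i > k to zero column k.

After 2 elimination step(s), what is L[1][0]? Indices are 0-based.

L[1][0] = 8

Step 1: pivot at (0,0) is 11.
  row1 ← row1 − (8)·row0  ⇒  L[1][0]=8, U row1=(0, 6, 12)
  row2 ← row2 − (3)·row0  ⇒  L[2][0]=3, U row2=(0, 3, 10)
Step 2: pivot at (1,1) is 6.
  row2 ← row2 − (7)·row1  ⇒  L[2][1]=7, U row2=(0, 0, 4)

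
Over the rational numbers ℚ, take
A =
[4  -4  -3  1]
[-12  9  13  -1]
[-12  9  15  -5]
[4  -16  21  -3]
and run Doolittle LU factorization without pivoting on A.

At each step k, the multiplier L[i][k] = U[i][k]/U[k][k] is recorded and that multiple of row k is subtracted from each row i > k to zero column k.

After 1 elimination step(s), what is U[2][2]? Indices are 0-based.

k=0: U[0][0]=4
  eliminate (1,0): mult=-3, new row 1: (0, -3, 4, 2); set L[1][0]=-3
  eliminate (2,0): mult=-3, new row 2: (0, -3, 6, -2); set L[2][0]=-3
  eliminate (3,0): mult=1, new row 3: (0, -12, 24, -4); set L[3][0]=1

U[2][2] = 6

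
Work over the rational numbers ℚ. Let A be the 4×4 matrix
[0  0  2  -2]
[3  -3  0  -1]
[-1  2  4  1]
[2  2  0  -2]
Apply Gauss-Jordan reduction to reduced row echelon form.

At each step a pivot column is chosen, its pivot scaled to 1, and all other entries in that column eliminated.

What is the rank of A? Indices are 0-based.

pivot(0,0): swap R0↔R1
pivot(0,0)=3: scale R0 → (1, -1, 0, -1/3)
  clear (2,0): R2 −= (-1)R0 → (0, 1, 4, 2/3)
  clear (3,0): R3 −= (2)R0 → (0, 4, 0, -4/3)
pivot(1,1): swap R1↔R2
pivot(1,1)=1: scale R1 → (0, 1, 4, 2/3)
  clear (0,1): R0 −= (-1)R1 → (1, 0, 4, 1/3)
  clear (3,1): R3 −= (4)R1 → (0, 0, -16, -4)
pivot(2,2)=2: scale R2 → (0, 0, 1, -1)
  clear (0,2): R0 −= (4)R2 → (1, 0, 0, 13/3)
  clear (1,2): R1 −= (4)R2 → (0, 1, 0, 14/3)
  clear (3,2): R3 −= (-16)R2 → (0, 0, 0, -20)
pivot(3,3)=-20: scale R3 → (0, 0, 0, 1)
  clear (0,3): R0 −= (13/3)R3 → (1, 0, 0, 0)
  clear (1,3): R1 −= (14/3)R3 → (0, 1, 0, 0)
  clear (2,3): R2 −= (-1)R3 → (0, 0, 1, 0)

rank = 4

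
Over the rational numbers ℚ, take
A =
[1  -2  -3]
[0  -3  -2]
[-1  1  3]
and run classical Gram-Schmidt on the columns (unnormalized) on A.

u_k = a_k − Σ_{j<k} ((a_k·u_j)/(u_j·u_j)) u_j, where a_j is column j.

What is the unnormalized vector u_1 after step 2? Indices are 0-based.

u_1 = (-1/2, -3, -1/2)

Step 1: u_0 = a_0 = (1, 0, -1).
Step 2: u_1 = a_1 − (-3/2)·u_0 = (-1/2, -3, -1/2).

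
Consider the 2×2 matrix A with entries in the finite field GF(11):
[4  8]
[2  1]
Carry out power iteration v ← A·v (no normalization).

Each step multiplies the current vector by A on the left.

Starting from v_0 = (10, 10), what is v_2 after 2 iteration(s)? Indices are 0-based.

v_0 = (10, 10).
v_1 = A·v_0 = (10, 8).
v_2 = A·v_1 = (5, 6).

v_2 = (5, 6)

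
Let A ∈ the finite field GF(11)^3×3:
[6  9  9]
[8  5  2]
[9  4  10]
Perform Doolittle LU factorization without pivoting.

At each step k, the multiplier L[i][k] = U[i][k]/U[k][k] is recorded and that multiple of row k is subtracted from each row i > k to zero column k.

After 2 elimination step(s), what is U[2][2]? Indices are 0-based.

Step 1: pivot at (0,0) is 6.
  row1 ← row1 − (5)·row0  ⇒  L[1][0]=5, U row1=(0, 4, 1)
  row2 ← row2 − (7)·row0  ⇒  L[2][0]=7, U row2=(0, 7, 2)
Step 2: pivot at (1,1) is 4.
  row2 ← row2 − (10)·row1  ⇒  L[2][1]=10, U row2=(0, 0, 3)

U[2][2] = 3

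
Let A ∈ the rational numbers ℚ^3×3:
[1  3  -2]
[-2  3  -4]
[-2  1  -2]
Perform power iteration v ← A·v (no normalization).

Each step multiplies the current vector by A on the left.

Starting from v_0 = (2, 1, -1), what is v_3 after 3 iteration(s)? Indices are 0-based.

v_3 = (33, -3, -19)

v_0 = (2, 1, -1).
v_1 = A·v_0 = (7, 3, -1).
v_2 = A·v_1 = (18, -1, -9).
v_3 = A·v_2 = (33, -3, -19).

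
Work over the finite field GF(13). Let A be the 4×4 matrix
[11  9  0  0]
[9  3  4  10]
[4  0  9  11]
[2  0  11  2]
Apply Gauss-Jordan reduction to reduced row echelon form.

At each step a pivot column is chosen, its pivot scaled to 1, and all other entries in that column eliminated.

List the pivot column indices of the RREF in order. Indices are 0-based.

pivot columns: 0, 1, 2, 3

step 1: normalize row 0 (÷11) = (1, 2, 0, 0)
  row 1: subtract 9×row0 = (0, 11, 4, 10)
  row 2: subtract 4×row0 = (0, 5, 9, 11)
  row 3: subtract 2×row0 = (0, 9, 11, 2)
step 2: normalize row 1 (÷11) = (0, 1, 11, 8)
  row 0: subtract 2×row1 = (1, 0, 4, 10)
  row 2: subtract 5×row1 = (0, 0, 6, 10)
  row 3: subtract 9×row1 = (0, 0, 3, 8)
step 3: normalize row 2 (÷6) = (0, 0, 1, 6)
  row 0: subtract 4×row2 = (1, 0, 0, 12)
  row 1: subtract 11×row2 = (0, 1, 0, 7)
  row 3: subtract 3×row2 = (0, 0, 0, 3)
step 4: normalize row 3 (÷3) = (0, 0, 0, 1)
  row 0: subtract 12×row3 = (1, 0, 0, 0)
  row 1: subtract 7×row3 = (0, 1, 0, 0)
  row 2: subtract 6×row3 = (0, 0, 1, 0)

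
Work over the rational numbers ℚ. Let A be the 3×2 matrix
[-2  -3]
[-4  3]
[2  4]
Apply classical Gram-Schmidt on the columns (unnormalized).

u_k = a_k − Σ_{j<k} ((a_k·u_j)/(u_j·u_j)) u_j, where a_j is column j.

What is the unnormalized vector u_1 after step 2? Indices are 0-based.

Step 1: u_0 = a_0 = (-2, -4, 2).
Step 2: u_1 = a_1 − (1/12)·u_0 = (-17/6, 10/3, 23/6).

u_1 = (-17/6, 10/3, 23/6)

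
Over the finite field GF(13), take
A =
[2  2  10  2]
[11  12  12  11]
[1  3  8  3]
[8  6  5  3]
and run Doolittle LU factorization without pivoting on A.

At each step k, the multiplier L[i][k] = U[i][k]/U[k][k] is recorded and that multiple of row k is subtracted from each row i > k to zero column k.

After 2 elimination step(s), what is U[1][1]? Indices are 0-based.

U[1][1] = 1

k=0: U[0][0]=2
  eliminate (1,0): mult=12, new row 1: (0, 1, 9, 0); set L[1][0]=12
  eliminate (2,0): mult=7, new row 2: (0, 2, 3, 2); set L[2][0]=7
  eliminate (3,0): mult=4, new row 3: (0, 11, 4, 8); set L[3][0]=4
k=1: U[1][1]=1
  eliminate (2,1): mult=2, new row 2: (0, 0, 11, 2); set L[2][1]=2
  eliminate (3,1): mult=11, new row 3: (0, 0, 9, 8); set L[3][1]=11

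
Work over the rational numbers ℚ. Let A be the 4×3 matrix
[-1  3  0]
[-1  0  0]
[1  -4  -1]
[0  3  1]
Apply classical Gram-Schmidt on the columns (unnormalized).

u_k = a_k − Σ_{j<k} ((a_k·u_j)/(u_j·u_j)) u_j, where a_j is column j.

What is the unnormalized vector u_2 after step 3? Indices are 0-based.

Step 1: u_0 = a_0 = (-1, -1, 1, 0).
Step 2: u_1 = a_1 − (-7/3)·u_0 = (2/3, -7/3, -5/3, 3).
Step 3: u_2 = a_2 − (-1/3)·u_0 − (14/53)·u_1 = (-27/53, 15/53, -12/53, 11/53).

u_2 = (-27/53, 15/53, -12/53, 11/53)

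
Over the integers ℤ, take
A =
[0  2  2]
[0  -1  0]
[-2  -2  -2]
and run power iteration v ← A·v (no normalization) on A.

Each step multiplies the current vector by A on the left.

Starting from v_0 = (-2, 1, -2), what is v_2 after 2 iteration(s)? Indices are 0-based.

v_0 = (-2, 1, -2).
v_1 = A·v_0 = (-2, -1, 6).
v_2 = A·v_1 = (10, 1, -6).

v_2 = (10, 1, -6)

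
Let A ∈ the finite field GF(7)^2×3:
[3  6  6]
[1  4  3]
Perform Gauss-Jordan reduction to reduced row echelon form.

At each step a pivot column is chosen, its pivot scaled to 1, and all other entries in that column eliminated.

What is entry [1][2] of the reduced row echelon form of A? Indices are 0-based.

M[1][2] = 4

step 1: normalize row 0 (÷3) = (1, 2, 2)
  row 1: subtract 1×row0 = (0, 2, 1)
step 2: normalize row 1 (÷2) = (0, 1, 4)
  row 0: subtract 2×row1 = (1, 0, 1)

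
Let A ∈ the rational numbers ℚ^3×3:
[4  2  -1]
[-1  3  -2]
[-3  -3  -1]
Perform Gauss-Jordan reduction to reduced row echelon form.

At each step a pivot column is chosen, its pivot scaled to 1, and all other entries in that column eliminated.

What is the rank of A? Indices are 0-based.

rank = 3

step 1: normalize row 0 (÷4) = (1, 1/2, -1/4)
  row 1: subtract -1×row0 = (0, 7/2, -9/4)
  row 2: subtract -3×row0 = (0, -3/2, -7/4)
step 2: normalize row 1 (÷7/2) = (0, 1, -9/14)
  row 0: subtract 1/2×row1 = (1, 0, 1/14)
  row 2: subtract -3/2×row1 = (0, 0, -19/7)
step 3: normalize row 2 (÷-19/7) = (0, 0, 1)
  row 0: subtract 1/14×row2 = (1, 0, 0)
  row 1: subtract -9/14×row2 = (0, 1, 0)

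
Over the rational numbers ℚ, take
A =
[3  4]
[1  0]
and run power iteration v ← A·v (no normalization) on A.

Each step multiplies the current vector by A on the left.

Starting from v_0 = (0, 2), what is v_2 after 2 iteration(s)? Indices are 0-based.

v_2 = (24, 8)

v_0 = (0, 2).
v_1 = A·v_0 = (8, 0).
v_2 = A·v_1 = (24, 8).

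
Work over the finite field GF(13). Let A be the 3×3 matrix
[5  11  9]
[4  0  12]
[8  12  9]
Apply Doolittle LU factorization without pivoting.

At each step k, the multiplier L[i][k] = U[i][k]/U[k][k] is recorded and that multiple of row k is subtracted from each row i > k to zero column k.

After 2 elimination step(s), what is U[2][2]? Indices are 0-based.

U[2][2] = 1

[col 0] pivot 5
  R1 -= 6*R0 → (0, 12, 10)  (L[1][0] := 6)
  R2 -= 12*R0 → (0, 10, 5)  (L[2][0] := 12)
[col 1] pivot 12
  R2 -= 3*R1 → (0, 0, 1)  (L[2][1] := 3)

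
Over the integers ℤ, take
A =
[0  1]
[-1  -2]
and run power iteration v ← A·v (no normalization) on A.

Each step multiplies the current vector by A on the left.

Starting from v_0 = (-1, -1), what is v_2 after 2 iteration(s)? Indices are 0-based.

v_2 = (3, -5)

v_0 = (-1, -1).
v_1 = A·v_0 = (-1, 3).
v_2 = A·v_1 = (3, -5).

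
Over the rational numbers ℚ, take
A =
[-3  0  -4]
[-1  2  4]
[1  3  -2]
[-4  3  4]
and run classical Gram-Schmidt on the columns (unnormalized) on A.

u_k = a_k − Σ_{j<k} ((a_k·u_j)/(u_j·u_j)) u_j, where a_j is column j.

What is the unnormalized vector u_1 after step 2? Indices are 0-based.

u_1 = (-11/9, 43/27, 92/27, 37/27)

Step 1: u_0 = a_0 = (-3, -1, 1, -4).
Step 2: u_1 = a_1 − (-11/27)·u_0 = (-11/9, 43/27, 92/27, 37/27).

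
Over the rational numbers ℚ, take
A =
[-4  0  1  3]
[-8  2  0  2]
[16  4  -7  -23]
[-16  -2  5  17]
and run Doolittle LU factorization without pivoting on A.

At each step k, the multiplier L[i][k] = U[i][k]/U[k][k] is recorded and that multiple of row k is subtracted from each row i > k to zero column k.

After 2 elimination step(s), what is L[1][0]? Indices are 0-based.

L[1][0] = 2

k=0: U[0][0]=-4
  eliminate (1,0): mult=2, new row 1: (0, 2, -2, -4); set L[1][0]=2
  eliminate (2,0): mult=-4, new row 2: (0, 4, -3, -11); set L[2][0]=-4
  eliminate (3,0): mult=4, new row 3: (0, -2, 1, 5); set L[3][0]=4
k=1: U[1][1]=2
  eliminate (2,1): mult=2, new row 2: (0, 0, 1, -3); set L[2][1]=2
  eliminate (3,1): mult=-1, new row 3: (0, 0, -1, 1); set L[3][1]=-1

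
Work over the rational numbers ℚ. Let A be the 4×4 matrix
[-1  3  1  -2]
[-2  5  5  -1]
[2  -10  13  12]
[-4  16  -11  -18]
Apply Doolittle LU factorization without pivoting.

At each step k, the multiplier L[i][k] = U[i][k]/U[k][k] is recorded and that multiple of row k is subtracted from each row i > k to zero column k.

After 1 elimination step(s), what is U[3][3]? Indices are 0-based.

Step 1: pivot at (0,0) is -1.
  row1 ← row1 − (2)·row0  ⇒  L[1][0]=2, U row1=(0, -1, 3, 3)
  row2 ← row2 − (-2)·row0  ⇒  L[2][0]=-2, U row2=(0, -4, 15, 8)
  row3 ← row3 − (4)·row0  ⇒  L[3][0]=4, U row3=(0, 4, -15, -10)

U[3][3] = -10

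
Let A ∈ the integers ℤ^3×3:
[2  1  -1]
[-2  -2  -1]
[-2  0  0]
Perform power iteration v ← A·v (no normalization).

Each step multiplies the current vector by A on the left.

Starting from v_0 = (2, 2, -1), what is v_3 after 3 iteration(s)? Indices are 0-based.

v_0 = (2, 2, -1).
v_1 = A·v_0 = (7, -7, -4).
v_2 = A·v_1 = (11, 4, -14).
v_3 = A·v_2 = (40, -16, -22).

v_3 = (40, -16, -22)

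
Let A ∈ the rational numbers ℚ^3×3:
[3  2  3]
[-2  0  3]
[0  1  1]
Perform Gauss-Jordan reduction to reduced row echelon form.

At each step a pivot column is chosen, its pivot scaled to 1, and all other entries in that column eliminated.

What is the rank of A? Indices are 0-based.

rank = 3

step 1: normalize row 0 (÷3) = (1, 2/3, 1)
  row 1: subtract -2×row0 = (0, 4/3, 5)
step 2: normalize row 1 (÷4/3) = (0, 1, 15/4)
  row 0: subtract 2/3×row1 = (1, 0, -3/2)
  row 2: subtract 1×row1 = (0, 0, -11/4)
step 3: normalize row 2 (÷-11/4) = (0, 0, 1)
  row 0: subtract -3/2×row2 = (1, 0, 0)
  row 1: subtract 15/4×row2 = (0, 1, 0)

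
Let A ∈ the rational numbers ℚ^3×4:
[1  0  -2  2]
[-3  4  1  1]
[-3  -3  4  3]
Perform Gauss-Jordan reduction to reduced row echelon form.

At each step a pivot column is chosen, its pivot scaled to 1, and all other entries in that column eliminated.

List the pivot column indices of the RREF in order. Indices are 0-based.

pivot columns: 0, 1, 2

[1] R0 /= 1  ⇒  (1, 0, -2, 2)
     R1 -= -3·R0  ⇒  (0, 4, -5, 7)
     R2 -= -3·R0  ⇒  (0, -3, -2, 9)
[2] R1 /= 4  ⇒  (0, 1, -5/4, 7/4)
     R2 -= -3·R1  ⇒  (0, 0, -23/4, 57/4)
[3] R2 /= -23/4  ⇒  (0, 0, 1, -57/23)
     R0 -= -2·R2  ⇒  (1, 0, 0, -68/23)
     R1 -= -5/4·R2  ⇒  (0, 1, 0, -31/23)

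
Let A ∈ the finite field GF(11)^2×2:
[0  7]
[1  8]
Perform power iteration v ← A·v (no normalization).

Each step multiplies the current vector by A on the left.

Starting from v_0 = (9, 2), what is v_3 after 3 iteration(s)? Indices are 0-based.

v_0 = (9, 2).
v_1 = A·v_0 = (3, 3).
v_2 = A·v_1 = (10, 5).
v_3 = A·v_2 = (2, 6).

v_3 = (2, 6)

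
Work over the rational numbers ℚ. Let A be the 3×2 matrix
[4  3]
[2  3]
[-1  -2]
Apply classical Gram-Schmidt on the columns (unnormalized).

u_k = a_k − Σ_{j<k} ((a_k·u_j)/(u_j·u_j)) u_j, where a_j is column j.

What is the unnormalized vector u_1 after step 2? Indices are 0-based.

u_1 = (-17/21, 23/21, -22/21)

Step 1: u_0 = a_0 = (4, 2, -1).
Step 2: u_1 = a_1 − (20/21)·u_0 = (-17/21, 23/21, -22/21).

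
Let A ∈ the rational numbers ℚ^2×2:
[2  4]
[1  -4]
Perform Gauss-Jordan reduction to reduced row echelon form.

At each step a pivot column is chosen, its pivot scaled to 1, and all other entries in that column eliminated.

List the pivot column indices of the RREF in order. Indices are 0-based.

pivot columns: 0, 1

pivot(0,0)=2: scale R0 → (1, 2)
  clear (1,0): R1 −= (1)R0 → (0, -6)
pivot(1,1)=-6: scale R1 → (0, 1)
  clear (0,1): R0 −= (2)R1 → (1, 0)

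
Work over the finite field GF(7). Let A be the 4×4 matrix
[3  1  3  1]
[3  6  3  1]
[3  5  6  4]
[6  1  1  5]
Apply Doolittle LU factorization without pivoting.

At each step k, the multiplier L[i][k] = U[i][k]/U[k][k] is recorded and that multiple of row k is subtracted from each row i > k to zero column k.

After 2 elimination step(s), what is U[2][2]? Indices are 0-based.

Step 1: pivot at (0,0) is 3.
  row1 ← row1 − (1)·row0  ⇒  L[1][0]=1, U row1=(0, 5, 0, 0)
  row2 ← row2 − (1)·row0  ⇒  L[2][0]=1, U row2=(0, 4, 3, 3)
  row3 ← row3 − (2)·row0  ⇒  L[3][0]=2, U row3=(0, 6, 2, 3)
Step 2: pivot at (1,1) is 5.
  row2 ← row2 − (5)·row1  ⇒  L[2][1]=5, U row2=(0, 0, 3, 3)
  row3 ← row3 − (4)·row1  ⇒  L[3][1]=4, U row3=(0, 0, 2, 3)

U[2][2] = 3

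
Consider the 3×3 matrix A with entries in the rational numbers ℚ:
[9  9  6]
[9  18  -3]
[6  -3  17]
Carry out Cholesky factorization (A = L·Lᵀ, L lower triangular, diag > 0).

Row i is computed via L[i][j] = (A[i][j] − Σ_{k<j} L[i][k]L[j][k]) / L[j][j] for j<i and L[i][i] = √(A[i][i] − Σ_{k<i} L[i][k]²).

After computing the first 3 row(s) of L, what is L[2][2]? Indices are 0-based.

Step 1: L[0][0] = √(9) = 3.
  L[1][0] = (9) / L[0][0] = 3.
Step 2: L[1][1] = √(9) = 3.
  L[2][0] = (6) / L[0][0] = 2.
  L[2][1] = (-9) / L[1][1] = -3.
Step 3: L[2][2] = √(4) = 2.

L[2][2] = 2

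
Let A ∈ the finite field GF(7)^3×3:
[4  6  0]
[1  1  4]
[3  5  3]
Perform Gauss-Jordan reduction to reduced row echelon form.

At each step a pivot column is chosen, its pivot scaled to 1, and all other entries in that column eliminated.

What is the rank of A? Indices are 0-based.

rank = 2

step 1: normalize row 0 (÷4) = (1, 5, 0)
  row 1: subtract 1×row0 = (0, 3, 4)
  row 2: subtract 3×row0 = (0, 4, 3)
step 2: normalize row 1 (÷3) = (0, 1, 6)
  row 0: subtract 5×row1 = (1, 0, 5)
  row 2: subtract 4×row1 = (0, 0, 0)
skip col 2 (zero from row 2)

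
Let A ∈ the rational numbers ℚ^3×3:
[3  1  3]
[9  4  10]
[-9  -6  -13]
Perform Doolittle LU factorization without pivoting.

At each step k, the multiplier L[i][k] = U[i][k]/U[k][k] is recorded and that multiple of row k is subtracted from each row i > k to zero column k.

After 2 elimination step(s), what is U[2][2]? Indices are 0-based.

U[2][2] = -1

[col 0] pivot 3
  R1 -= 3*R0 → (0, 1, 1)  (L[1][0] := 3)
  R2 -= -3*R0 → (0, -3, -4)  (L[2][0] := -3)
[col 1] pivot 1
  R2 -= -3*R1 → (0, 0, -1)  (L[2][1] := -3)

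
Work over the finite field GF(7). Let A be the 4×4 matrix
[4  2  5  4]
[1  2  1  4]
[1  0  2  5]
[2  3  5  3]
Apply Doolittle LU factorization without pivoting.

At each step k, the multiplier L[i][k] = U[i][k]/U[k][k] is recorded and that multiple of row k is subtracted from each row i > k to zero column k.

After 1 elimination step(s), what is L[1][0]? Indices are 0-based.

Step 1: pivot at (0,0) is 4.
  row1 ← row1 − (2)·row0  ⇒  L[1][0]=2, U row1=(0, 5, 5, 3)
  row2 ← row2 − (2)·row0  ⇒  L[2][0]=2, U row2=(0, 3, 6, 4)
  row3 ← row3 − (4)·row0  ⇒  L[3][0]=4, U row3=(0, 2, 6, 1)

L[1][0] = 2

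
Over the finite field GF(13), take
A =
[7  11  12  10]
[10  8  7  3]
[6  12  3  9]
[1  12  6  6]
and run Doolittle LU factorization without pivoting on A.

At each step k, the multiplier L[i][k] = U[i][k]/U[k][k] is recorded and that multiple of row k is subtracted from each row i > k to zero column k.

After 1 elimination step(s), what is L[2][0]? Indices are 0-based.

L[2][0] = 12

[col 0] pivot 7
  R1 -= 7*R0 → (0, 9, 1, 11)  (L[1][0] := 7)
  R2 -= 12*R0 → (0, 10, 2, 6)  (L[2][0] := 12)
  R3 -= 2*R0 → (0, 3, 8, 12)  (L[3][0] := 2)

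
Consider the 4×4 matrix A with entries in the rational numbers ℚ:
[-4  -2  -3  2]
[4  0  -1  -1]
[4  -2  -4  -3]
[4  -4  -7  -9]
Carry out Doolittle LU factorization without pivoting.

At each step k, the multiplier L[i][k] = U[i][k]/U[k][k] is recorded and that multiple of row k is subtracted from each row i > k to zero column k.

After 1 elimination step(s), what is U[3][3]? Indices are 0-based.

k=0: U[0][0]=-4
  eliminate (1,0): mult=-1, new row 1: (0, -2, -4, 1); set L[1][0]=-1
  eliminate (2,0): mult=-1, new row 2: (0, -4, -7, -1); set L[2][0]=-1
  eliminate (3,0): mult=-1, new row 3: (0, -6, -10, -7); set L[3][0]=-1

U[3][3] = -7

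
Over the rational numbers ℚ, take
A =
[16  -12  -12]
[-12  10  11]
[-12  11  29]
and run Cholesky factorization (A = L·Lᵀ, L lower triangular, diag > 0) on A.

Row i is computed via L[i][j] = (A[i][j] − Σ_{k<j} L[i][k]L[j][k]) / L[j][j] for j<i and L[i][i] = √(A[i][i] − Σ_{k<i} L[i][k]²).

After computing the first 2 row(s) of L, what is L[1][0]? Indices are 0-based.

Step 1: L[0][0] = √(16) = 4.
  L[1][0] = (-12) / L[0][0] = -3.
Step 2: L[1][1] = √(1) = 1.

L[1][0] = -3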